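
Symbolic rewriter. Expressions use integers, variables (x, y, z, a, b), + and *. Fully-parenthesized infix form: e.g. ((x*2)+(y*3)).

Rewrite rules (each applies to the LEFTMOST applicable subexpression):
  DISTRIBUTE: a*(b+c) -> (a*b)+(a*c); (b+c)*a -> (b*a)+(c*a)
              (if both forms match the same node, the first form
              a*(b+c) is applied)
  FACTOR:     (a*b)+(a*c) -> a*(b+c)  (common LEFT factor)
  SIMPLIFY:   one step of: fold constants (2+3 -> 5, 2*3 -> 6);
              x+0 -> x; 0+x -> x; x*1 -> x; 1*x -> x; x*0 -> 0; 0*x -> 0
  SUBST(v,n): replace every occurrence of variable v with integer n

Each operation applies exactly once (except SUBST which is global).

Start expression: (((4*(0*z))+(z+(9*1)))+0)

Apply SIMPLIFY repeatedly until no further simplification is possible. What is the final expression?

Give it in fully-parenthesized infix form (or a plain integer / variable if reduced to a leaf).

Start: (((4*(0*z))+(z+(9*1)))+0)
Step 1: at root: (((4*(0*z))+(z+(9*1)))+0) -> ((4*(0*z))+(z+(9*1))); overall: (((4*(0*z))+(z+(9*1)))+0) -> ((4*(0*z))+(z+(9*1)))
Step 2: at LR: (0*z) -> 0; overall: ((4*(0*z))+(z+(9*1))) -> ((4*0)+(z+(9*1)))
Step 3: at L: (4*0) -> 0; overall: ((4*0)+(z+(9*1))) -> (0+(z+(9*1)))
Step 4: at root: (0+(z+(9*1))) -> (z+(9*1)); overall: (0+(z+(9*1))) -> (z+(9*1))
Step 5: at R: (9*1) -> 9; overall: (z+(9*1)) -> (z+9)
Fixed point: (z+9)

Answer: (z+9)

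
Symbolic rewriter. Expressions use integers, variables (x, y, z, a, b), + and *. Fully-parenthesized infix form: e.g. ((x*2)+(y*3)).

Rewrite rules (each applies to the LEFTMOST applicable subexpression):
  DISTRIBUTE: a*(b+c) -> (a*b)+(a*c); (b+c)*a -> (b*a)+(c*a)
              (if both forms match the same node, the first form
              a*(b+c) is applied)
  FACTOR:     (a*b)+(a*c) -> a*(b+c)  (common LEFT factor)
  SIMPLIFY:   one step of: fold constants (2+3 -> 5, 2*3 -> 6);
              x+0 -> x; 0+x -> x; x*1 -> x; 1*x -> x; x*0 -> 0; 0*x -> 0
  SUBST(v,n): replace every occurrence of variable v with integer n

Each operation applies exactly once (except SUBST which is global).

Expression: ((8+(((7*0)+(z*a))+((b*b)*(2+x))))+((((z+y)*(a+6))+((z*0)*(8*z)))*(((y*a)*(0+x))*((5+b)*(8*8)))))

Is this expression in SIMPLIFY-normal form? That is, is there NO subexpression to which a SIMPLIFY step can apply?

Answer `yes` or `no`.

Expression: ((8+(((7*0)+(z*a))+((b*b)*(2+x))))+((((z+y)*(a+6))+((z*0)*(8*z)))*(((y*a)*(0+x))*((5+b)*(8*8)))))
Scanning for simplifiable subexpressions (pre-order)...
  at root: ((8+(((7*0)+(z*a))+((b*b)*(2+x))))+((((z+y)*(a+6))+((z*0)*(8*z)))*(((y*a)*(0+x))*((5+b)*(8*8))))) (not simplifiable)
  at L: (8+(((7*0)+(z*a))+((b*b)*(2+x)))) (not simplifiable)
  at LR: (((7*0)+(z*a))+((b*b)*(2+x))) (not simplifiable)
  at LRL: ((7*0)+(z*a)) (not simplifiable)
  at LRLL: (7*0) (SIMPLIFIABLE)
  at LRLR: (z*a) (not simplifiable)
  at LRR: ((b*b)*(2+x)) (not simplifiable)
  at LRRL: (b*b) (not simplifiable)
  at LRRR: (2+x) (not simplifiable)
  at R: ((((z+y)*(a+6))+((z*0)*(8*z)))*(((y*a)*(0+x))*((5+b)*(8*8)))) (not simplifiable)
  at RL: (((z+y)*(a+6))+((z*0)*(8*z))) (not simplifiable)
  at RLL: ((z+y)*(a+6)) (not simplifiable)
  at RLLL: (z+y) (not simplifiable)
  at RLLR: (a+6) (not simplifiable)
  at RLR: ((z*0)*(8*z)) (not simplifiable)
  at RLRL: (z*0) (SIMPLIFIABLE)
  at RLRR: (8*z) (not simplifiable)
  at RR: (((y*a)*(0+x))*((5+b)*(8*8))) (not simplifiable)
  at RRL: ((y*a)*(0+x)) (not simplifiable)
  at RRLL: (y*a) (not simplifiable)
  at RRLR: (0+x) (SIMPLIFIABLE)
  at RRR: ((5+b)*(8*8)) (not simplifiable)
  at RRRL: (5+b) (not simplifiable)
  at RRRR: (8*8) (SIMPLIFIABLE)
Found simplifiable subexpr at path LRLL: (7*0)
One SIMPLIFY step would give: ((8+((0+(z*a))+((b*b)*(2+x))))+((((z+y)*(a+6))+((z*0)*(8*z)))*(((y*a)*(0+x))*((5+b)*(8*8)))))
-> NOT in normal form.

Answer: no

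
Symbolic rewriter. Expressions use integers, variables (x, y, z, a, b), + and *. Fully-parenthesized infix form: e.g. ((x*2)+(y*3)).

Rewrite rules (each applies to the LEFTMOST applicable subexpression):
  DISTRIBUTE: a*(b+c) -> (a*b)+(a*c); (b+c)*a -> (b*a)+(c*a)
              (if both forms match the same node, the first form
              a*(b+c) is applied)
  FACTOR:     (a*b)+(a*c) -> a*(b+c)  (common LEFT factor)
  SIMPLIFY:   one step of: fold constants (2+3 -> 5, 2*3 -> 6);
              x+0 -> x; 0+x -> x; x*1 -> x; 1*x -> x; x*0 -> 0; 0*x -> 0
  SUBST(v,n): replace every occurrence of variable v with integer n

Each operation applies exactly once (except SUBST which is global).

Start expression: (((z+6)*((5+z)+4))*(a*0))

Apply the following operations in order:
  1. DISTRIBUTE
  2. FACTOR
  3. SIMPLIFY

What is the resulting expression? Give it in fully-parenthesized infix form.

Answer: (((z+6)*((5+z)+4))*0)

Derivation:
Start: (((z+6)*((5+z)+4))*(a*0))
Apply DISTRIBUTE at L (target: ((z+6)*((5+z)+4))): (((z+6)*((5+z)+4))*(a*0)) -> ((((z+6)*(5+z))+((z+6)*4))*(a*0))
Apply FACTOR at L (target: (((z+6)*(5+z))+((z+6)*4))): ((((z+6)*(5+z))+((z+6)*4))*(a*0)) -> (((z+6)*((5+z)+4))*(a*0))
Apply SIMPLIFY at R (target: (a*0)): (((z+6)*((5+z)+4))*(a*0)) -> (((z+6)*((5+z)+4))*0)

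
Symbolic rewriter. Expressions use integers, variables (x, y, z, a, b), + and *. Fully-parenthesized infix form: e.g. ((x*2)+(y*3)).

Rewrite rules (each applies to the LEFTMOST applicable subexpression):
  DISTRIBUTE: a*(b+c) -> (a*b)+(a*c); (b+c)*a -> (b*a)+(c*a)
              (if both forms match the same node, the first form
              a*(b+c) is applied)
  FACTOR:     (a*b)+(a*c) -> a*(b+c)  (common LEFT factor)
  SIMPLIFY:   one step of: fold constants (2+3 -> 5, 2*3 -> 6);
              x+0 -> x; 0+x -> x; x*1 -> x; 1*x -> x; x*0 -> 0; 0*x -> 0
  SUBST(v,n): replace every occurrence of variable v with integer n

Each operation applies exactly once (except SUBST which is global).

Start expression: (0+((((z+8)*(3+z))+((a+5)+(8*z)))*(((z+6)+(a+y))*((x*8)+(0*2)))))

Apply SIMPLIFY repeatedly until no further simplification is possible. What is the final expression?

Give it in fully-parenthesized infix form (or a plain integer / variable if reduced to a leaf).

Start: (0+((((z+8)*(3+z))+((a+5)+(8*z)))*(((z+6)+(a+y))*((x*8)+(0*2)))))
Step 1: at root: (0+((((z+8)*(3+z))+((a+5)+(8*z)))*(((z+6)+(a+y))*((x*8)+(0*2))))) -> ((((z+8)*(3+z))+((a+5)+(8*z)))*(((z+6)+(a+y))*((x*8)+(0*2)))); overall: (0+((((z+8)*(3+z))+((a+5)+(8*z)))*(((z+6)+(a+y))*((x*8)+(0*2))))) -> ((((z+8)*(3+z))+((a+5)+(8*z)))*(((z+6)+(a+y))*((x*8)+(0*2))))
Step 2: at RRR: (0*2) -> 0; overall: ((((z+8)*(3+z))+((a+5)+(8*z)))*(((z+6)+(a+y))*((x*8)+(0*2)))) -> ((((z+8)*(3+z))+((a+5)+(8*z)))*(((z+6)+(a+y))*((x*8)+0)))
Step 3: at RR: ((x*8)+0) -> (x*8); overall: ((((z+8)*(3+z))+((a+5)+(8*z)))*(((z+6)+(a+y))*((x*8)+0))) -> ((((z+8)*(3+z))+((a+5)+(8*z)))*(((z+6)+(a+y))*(x*8)))
Fixed point: ((((z+8)*(3+z))+((a+5)+(8*z)))*(((z+6)+(a+y))*(x*8)))

Answer: ((((z+8)*(3+z))+((a+5)+(8*z)))*(((z+6)+(a+y))*(x*8)))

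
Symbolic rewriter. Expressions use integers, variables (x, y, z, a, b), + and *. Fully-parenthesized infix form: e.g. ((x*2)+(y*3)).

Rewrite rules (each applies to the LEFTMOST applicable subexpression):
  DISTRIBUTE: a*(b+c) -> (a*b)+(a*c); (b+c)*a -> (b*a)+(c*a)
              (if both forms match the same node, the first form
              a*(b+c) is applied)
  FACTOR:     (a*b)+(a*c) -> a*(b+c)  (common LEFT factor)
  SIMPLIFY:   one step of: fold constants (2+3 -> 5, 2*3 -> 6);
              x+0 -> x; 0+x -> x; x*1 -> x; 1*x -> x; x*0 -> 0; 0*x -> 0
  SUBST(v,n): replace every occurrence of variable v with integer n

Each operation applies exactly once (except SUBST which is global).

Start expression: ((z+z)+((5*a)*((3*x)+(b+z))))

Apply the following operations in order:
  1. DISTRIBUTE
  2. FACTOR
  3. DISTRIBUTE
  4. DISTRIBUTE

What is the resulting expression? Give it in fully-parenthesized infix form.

Start: ((z+z)+((5*a)*((3*x)+(b+z))))
Apply DISTRIBUTE at R (target: ((5*a)*((3*x)+(b+z)))): ((z+z)+((5*a)*((3*x)+(b+z)))) -> ((z+z)+(((5*a)*(3*x))+((5*a)*(b+z))))
Apply FACTOR at R (target: (((5*a)*(3*x))+((5*a)*(b+z)))): ((z+z)+(((5*a)*(3*x))+((5*a)*(b+z)))) -> ((z+z)+((5*a)*((3*x)+(b+z))))
Apply DISTRIBUTE at R (target: ((5*a)*((3*x)+(b+z)))): ((z+z)+((5*a)*((3*x)+(b+z)))) -> ((z+z)+(((5*a)*(3*x))+((5*a)*(b+z))))
Apply DISTRIBUTE at RR (target: ((5*a)*(b+z))): ((z+z)+(((5*a)*(3*x))+((5*a)*(b+z)))) -> ((z+z)+(((5*a)*(3*x))+(((5*a)*b)+((5*a)*z))))

Answer: ((z+z)+(((5*a)*(3*x))+(((5*a)*b)+((5*a)*z))))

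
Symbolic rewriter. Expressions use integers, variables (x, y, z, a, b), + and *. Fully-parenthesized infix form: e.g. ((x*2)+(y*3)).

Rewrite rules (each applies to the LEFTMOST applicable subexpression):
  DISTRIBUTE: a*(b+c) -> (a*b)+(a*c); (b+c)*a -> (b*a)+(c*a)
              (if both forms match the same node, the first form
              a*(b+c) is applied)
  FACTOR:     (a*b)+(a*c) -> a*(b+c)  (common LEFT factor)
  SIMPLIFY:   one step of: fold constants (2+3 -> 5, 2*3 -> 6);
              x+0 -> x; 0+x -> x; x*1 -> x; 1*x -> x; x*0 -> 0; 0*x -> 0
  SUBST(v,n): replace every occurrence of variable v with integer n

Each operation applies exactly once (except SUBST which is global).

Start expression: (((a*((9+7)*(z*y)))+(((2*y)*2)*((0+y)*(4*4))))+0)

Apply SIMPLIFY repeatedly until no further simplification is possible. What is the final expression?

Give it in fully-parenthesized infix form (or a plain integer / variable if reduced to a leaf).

Start: (((a*((9+7)*(z*y)))+(((2*y)*2)*((0+y)*(4*4))))+0)
Step 1: at root: (((a*((9+7)*(z*y)))+(((2*y)*2)*((0+y)*(4*4))))+0) -> ((a*((9+7)*(z*y)))+(((2*y)*2)*((0+y)*(4*4)))); overall: (((a*((9+7)*(z*y)))+(((2*y)*2)*((0+y)*(4*4))))+0) -> ((a*((9+7)*(z*y)))+(((2*y)*2)*((0+y)*(4*4))))
Step 2: at LRL: (9+7) -> 16; overall: ((a*((9+7)*(z*y)))+(((2*y)*2)*((0+y)*(4*4)))) -> ((a*(16*(z*y)))+(((2*y)*2)*((0+y)*(4*4))))
Step 3: at RRL: (0+y) -> y; overall: ((a*(16*(z*y)))+(((2*y)*2)*((0+y)*(4*4)))) -> ((a*(16*(z*y)))+(((2*y)*2)*(y*(4*4))))
Step 4: at RRR: (4*4) -> 16; overall: ((a*(16*(z*y)))+(((2*y)*2)*(y*(4*4)))) -> ((a*(16*(z*y)))+(((2*y)*2)*(y*16)))
Fixed point: ((a*(16*(z*y)))+(((2*y)*2)*(y*16)))

Answer: ((a*(16*(z*y)))+(((2*y)*2)*(y*16)))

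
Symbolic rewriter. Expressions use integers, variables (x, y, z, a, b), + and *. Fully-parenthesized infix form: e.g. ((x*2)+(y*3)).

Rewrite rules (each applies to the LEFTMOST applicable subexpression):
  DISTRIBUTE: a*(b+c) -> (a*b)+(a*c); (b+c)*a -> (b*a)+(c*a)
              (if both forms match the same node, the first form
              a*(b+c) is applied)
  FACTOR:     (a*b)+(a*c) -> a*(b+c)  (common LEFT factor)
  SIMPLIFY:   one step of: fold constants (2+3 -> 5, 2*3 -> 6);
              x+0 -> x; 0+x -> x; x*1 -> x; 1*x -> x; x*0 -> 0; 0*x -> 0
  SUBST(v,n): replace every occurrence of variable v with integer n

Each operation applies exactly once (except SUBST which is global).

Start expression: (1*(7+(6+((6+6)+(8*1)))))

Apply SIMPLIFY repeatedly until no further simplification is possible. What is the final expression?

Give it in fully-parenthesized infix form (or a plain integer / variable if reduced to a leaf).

Answer: 33

Derivation:
Start: (1*(7+(6+((6+6)+(8*1)))))
Step 1: at root: (1*(7+(6+((6+6)+(8*1))))) -> (7+(6+((6+6)+(8*1)))); overall: (1*(7+(6+((6+6)+(8*1))))) -> (7+(6+((6+6)+(8*1))))
Step 2: at RRL: (6+6) -> 12; overall: (7+(6+((6+6)+(8*1)))) -> (7+(6+(12+(8*1))))
Step 3: at RRR: (8*1) -> 8; overall: (7+(6+(12+(8*1)))) -> (7+(6+(12+8)))
Step 4: at RR: (12+8) -> 20; overall: (7+(6+(12+8))) -> (7+(6+20))
Step 5: at R: (6+20) -> 26; overall: (7+(6+20)) -> (7+26)
Step 6: at root: (7+26) -> 33; overall: (7+26) -> 33
Fixed point: 33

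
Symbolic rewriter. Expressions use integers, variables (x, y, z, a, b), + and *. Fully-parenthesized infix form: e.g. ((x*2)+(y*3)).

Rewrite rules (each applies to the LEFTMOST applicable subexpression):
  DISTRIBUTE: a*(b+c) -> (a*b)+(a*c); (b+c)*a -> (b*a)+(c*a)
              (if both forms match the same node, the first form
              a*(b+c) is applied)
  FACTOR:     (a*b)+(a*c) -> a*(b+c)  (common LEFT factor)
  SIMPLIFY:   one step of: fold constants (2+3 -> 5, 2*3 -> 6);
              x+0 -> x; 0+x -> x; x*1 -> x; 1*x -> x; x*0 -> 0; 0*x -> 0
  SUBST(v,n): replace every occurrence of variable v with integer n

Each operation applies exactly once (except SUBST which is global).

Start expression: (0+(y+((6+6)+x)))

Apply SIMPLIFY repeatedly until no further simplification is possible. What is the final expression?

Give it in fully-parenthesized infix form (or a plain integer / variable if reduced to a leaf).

Start: (0+(y+((6+6)+x)))
Step 1: at root: (0+(y+((6+6)+x))) -> (y+((6+6)+x)); overall: (0+(y+((6+6)+x))) -> (y+((6+6)+x))
Step 2: at RL: (6+6) -> 12; overall: (y+((6+6)+x)) -> (y+(12+x))
Fixed point: (y+(12+x))

Answer: (y+(12+x))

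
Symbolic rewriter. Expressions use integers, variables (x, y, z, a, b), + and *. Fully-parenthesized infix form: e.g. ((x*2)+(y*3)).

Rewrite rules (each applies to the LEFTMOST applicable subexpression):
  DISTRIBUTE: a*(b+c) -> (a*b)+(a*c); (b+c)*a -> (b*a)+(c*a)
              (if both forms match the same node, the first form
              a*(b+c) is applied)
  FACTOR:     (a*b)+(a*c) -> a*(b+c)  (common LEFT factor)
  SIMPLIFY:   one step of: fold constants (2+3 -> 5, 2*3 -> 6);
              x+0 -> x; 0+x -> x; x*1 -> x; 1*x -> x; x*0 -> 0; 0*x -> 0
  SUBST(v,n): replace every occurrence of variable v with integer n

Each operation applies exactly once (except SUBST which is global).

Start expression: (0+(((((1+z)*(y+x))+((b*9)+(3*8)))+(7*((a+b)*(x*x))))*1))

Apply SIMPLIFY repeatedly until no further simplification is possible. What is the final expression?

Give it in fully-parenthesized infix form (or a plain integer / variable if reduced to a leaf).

Start: (0+(((((1+z)*(y+x))+((b*9)+(3*8)))+(7*((a+b)*(x*x))))*1))
Step 1: at root: (0+(((((1+z)*(y+x))+((b*9)+(3*8)))+(7*((a+b)*(x*x))))*1)) -> (((((1+z)*(y+x))+((b*9)+(3*8)))+(7*((a+b)*(x*x))))*1); overall: (0+(((((1+z)*(y+x))+((b*9)+(3*8)))+(7*((a+b)*(x*x))))*1)) -> (((((1+z)*(y+x))+((b*9)+(3*8)))+(7*((a+b)*(x*x))))*1)
Step 2: at root: (((((1+z)*(y+x))+((b*9)+(3*8)))+(7*((a+b)*(x*x))))*1) -> ((((1+z)*(y+x))+((b*9)+(3*8)))+(7*((a+b)*(x*x)))); overall: (((((1+z)*(y+x))+((b*9)+(3*8)))+(7*((a+b)*(x*x))))*1) -> ((((1+z)*(y+x))+((b*9)+(3*8)))+(7*((a+b)*(x*x))))
Step 3: at LRR: (3*8) -> 24; overall: ((((1+z)*(y+x))+((b*9)+(3*8)))+(7*((a+b)*(x*x)))) -> ((((1+z)*(y+x))+((b*9)+24))+(7*((a+b)*(x*x))))
Fixed point: ((((1+z)*(y+x))+((b*9)+24))+(7*((a+b)*(x*x))))

Answer: ((((1+z)*(y+x))+((b*9)+24))+(7*((a+b)*(x*x))))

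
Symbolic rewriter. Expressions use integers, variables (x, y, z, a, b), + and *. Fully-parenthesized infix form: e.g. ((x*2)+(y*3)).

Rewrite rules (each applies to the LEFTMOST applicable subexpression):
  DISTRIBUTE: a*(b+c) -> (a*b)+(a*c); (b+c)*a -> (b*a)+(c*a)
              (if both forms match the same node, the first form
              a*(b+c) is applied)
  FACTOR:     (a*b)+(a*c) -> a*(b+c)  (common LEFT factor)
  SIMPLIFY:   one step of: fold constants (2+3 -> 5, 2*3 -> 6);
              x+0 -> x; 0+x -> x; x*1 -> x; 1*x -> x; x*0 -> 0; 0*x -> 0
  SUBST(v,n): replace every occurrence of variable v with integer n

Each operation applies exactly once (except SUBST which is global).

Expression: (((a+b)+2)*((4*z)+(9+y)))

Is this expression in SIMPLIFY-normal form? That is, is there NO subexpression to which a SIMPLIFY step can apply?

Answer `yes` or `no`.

Expression: (((a+b)+2)*((4*z)+(9+y)))
Scanning for simplifiable subexpressions (pre-order)...
  at root: (((a+b)+2)*((4*z)+(9+y))) (not simplifiable)
  at L: ((a+b)+2) (not simplifiable)
  at LL: (a+b) (not simplifiable)
  at R: ((4*z)+(9+y)) (not simplifiable)
  at RL: (4*z) (not simplifiable)
  at RR: (9+y) (not simplifiable)
Result: no simplifiable subexpression found -> normal form.

Answer: yes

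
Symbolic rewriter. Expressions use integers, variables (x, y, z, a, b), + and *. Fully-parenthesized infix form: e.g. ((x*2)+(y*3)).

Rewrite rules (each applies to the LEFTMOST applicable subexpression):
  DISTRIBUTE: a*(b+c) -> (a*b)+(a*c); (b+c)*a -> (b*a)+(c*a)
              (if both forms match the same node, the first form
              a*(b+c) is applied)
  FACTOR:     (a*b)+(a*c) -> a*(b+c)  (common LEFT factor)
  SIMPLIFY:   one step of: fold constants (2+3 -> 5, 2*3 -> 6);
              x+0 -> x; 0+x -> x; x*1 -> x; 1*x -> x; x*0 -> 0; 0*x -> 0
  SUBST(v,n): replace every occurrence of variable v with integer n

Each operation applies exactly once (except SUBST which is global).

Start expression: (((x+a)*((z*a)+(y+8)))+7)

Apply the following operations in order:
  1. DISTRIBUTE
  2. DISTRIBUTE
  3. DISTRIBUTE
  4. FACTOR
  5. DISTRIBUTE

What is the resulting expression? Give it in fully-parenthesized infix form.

Start: (((x+a)*((z*a)+(y+8)))+7)
Apply DISTRIBUTE at L (target: ((x+a)*((z*a)+(y+8)))): (((x+a)*((z*a)+(y+8)))+7) -> ((((x+a)*(z*a))+((x+a)*(y+8)))+7)
Apply DISTRIBUTE at LL (target: ((x+a)*(z*a))): ((((x+a)*(z*a))+((x+a)*(y+8)))+7) -> ((((x*(z*a))+(a*(z*a)))+((x+a)*(y+8)))+7)
Apply DISTRIBUTE at LR (target: ((x+a)*(y+8))): ((((x*(z*a))+(a*(z*a)))+((x+a)*(y+8)))+7) -> ((((x*(z*a))+(a*(z*a)))+(((x+a)*y)+((x+a)*8)))+7)
Apply FACTOR at LR (target: (((x+a)*y)+((x+a)*8))): ((((x*(z*a))+(a*(z*a)))+(((x+a)*y)+((x+a)*8)))+7) -> ((((x*(z*a))+(a*(z*a)))+((x+a)*(y+8)))+7)
Apply DISTRIBUTE at LR (target: ((x+a)*(y+8))): ((((x*(z*a))+(a*(z*a)))+((x+a)*(y+8)))+7) -> ((((x*(z*a))+(a*(z*a)))+(((x+a)*y)+((x+a)*8)))+7)

Answer: ((((x*(z*a))+(a*(z*a)))+(((x+a)*y)+((x+a)*8)))+7)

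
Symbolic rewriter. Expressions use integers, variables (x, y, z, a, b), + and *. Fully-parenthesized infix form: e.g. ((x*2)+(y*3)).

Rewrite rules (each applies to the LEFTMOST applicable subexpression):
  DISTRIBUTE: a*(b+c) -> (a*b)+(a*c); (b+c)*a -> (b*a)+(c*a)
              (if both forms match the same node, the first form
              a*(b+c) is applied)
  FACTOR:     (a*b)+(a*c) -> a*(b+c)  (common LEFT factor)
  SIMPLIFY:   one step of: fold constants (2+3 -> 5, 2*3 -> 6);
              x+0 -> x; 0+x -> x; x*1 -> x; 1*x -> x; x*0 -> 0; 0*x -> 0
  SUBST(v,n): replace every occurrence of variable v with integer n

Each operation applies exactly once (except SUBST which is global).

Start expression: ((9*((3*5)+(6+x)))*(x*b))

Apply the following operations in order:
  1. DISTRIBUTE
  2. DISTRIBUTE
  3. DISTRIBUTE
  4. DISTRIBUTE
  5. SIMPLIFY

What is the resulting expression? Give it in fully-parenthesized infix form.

Answer: (((9*15)*(x*b))+(((9*6)*(x*b))+((9*x)*(x*b))))

Derivation:
Start: ((9*((3*5)+(6+x)))*(x*b))
Apply DISTRIBUTE at L (target: (9*((3*5)+(6+x)))): ((9*((3*5)+(6+x)))*(x*b)) -> (((9*(3*5))+(9*(6+x)))*(x*b))
Apply DISTRIBUTE at root (target: (((9*(3*5))+(9*(6+x)))*(x*b))): (((9*(3*5))+(9*(6+x)))*(x*b)) -> (((9*(3*5))*(x*b))+((9*(6+x))*(x*b)))
Apply DISTRIBUTE at RL (target: (9*(6+x))): (((9*(3*5))*(x*b))+((9*(6+x))*(x*b))) -> (((9*(3*5))*(x*b))+(((9*6)+(9*x))*(x*b)))
Apply DISTRIBUTE at R (target: (((9*6)+(9*x))*(x*b))): (((9*(3*5))*(x*b))+(((9*6)+(9*x))*(x*b))) -> (((9*(3*5))*(x*b))+(((9*6)*(x*b))+((9*x)*(x*b))))
Apply SIMPLIFY at LLR (target: (3*5)): (((9*(3*5))*(x*b))+(((9*6)*(x*b))+((9*x)*(x*b)))) -> (((9*15)*(x*b))+(((9*6)*(x*b))+((9*x)*(x*b))))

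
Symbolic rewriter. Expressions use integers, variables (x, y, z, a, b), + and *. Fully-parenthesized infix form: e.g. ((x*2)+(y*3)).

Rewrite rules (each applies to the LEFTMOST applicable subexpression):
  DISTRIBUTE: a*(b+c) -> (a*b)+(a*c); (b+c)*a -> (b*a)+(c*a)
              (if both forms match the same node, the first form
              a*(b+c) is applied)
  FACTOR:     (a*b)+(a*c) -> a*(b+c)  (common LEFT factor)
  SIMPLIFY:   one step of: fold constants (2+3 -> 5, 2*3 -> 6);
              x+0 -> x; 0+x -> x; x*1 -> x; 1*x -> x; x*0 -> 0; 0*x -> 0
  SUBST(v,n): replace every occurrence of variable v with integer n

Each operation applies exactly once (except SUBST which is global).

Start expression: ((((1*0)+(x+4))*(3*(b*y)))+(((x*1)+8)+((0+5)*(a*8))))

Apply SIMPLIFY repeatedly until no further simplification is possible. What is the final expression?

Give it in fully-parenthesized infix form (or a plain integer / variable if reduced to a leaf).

Answer: (((x+4)*(3*(b*y)))+((x+8)+(5*(a*8))))

Derivation:
Start: ((((1*0)+(x+4))*(3*(b*y)))+(((x*1)+8)+((0+5)*(a*8))))
Step 1: at LLL: (1*0) -> 0; overall: ((((1*0)+(x+4))*(3*(b*y)))+(((x*1)+8)+((0+5)*(a*8)))) -> (((0+(x+4))*(3*(b*y)))+(((x*1)+8)+((0+5)*(a*8))))
Step 2: at LL: (0+(x+4)) -> (x+4); overall: (((0+(x+4))*(3*(b*y)))+(((x*1)+8)+((0+5)*(a*8)))) -> (((x+4)*(3*(b*y)))+(((x*1)+8)+((0+5)*(a*8))))
Step 3: at RLL: (x*1) -> x; overall: (((x+4)*(3*(b*y)))+(((x*1)+8)+((0+5)*(a*8)))) -> (((x+4)*(3*(b*y)))+((x+8)+((0+5)*(a*8))))
Step 4: at RRL: (0+5) -> 5; overall: (((x+4)*(3*(b*y)))+((x+8)+((0+5)*(a*8)))) -> (((x+4)*(3*(b*y)))+((x+8)+(5*(a*8))))
Fixed point: (((x+4)*(3*(b*y)))+((x+8)+(5*(a*8))))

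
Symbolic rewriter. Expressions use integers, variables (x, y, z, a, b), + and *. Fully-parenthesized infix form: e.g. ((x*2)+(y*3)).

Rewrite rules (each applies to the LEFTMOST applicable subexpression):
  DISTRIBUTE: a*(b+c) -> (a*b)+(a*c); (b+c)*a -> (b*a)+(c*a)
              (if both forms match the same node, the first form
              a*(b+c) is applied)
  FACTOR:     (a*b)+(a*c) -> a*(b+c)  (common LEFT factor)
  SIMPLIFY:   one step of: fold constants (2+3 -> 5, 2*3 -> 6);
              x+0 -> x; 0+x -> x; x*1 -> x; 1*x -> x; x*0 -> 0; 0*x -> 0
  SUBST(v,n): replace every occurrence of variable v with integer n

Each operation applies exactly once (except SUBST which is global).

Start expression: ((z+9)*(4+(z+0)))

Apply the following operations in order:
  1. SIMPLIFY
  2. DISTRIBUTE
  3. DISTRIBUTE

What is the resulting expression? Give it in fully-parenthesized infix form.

Answer: (((z*4)+(9*4))+((z+9)*z))

Derivation:
Start: ((z+9)*(4+(z+0)))
Apply SIMPLIFY at RR (target: (z+0)): ((z+9)*(4+(z+0))) -> ((z+9)*(4+z))
Apply DISTRIBUTE at root (target: ((z+9)*(4+z))): ((z+9)*(4+z)) -> (((z+9)*4)+((z+9)*z))
Apply DISTRIBUTE at L (target: ((z+9)*4)): (((z+9)*4)+((z+9)*z)) -> (((z*4)+(9*4))+((z+9)*z))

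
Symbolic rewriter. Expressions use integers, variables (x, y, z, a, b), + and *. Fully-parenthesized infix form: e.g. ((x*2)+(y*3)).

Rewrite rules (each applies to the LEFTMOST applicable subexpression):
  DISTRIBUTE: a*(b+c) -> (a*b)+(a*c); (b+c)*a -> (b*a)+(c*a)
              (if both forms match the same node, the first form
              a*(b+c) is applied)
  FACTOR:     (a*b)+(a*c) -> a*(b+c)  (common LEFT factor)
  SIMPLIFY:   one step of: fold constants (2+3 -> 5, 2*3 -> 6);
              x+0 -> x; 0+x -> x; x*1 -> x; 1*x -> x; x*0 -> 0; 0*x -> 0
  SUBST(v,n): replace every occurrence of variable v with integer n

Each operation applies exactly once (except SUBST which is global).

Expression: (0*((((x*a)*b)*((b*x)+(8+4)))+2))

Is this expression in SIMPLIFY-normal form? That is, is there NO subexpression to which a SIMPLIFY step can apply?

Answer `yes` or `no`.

Expression: (0*((((x*a)*b)*((b*x)+(8+4)))+2))
Scanning for simplifiable subexpressions (pre-order)...
  at root: (0*((((x*a)*b)*((b*x)+(8+4)))+2)) (SIMPLIFIABLE)
  at R: ((((x*a)*b)*((b*x)+(8+4)))+2) (not simplifiable)
  at RL: (((x*a)*b)*((b*x)+(8+4))) (not simplifiable)
  at RLL: ((x*a)*b) (not simplifiable)
  at RLLL: (x*a) (not simplifiable)
  at RLR: ((b*x)+(8+4)) (not simplifiable)
  at RLRL: (b*x) (not simplifiable)
  at RLRR: (8+4) (SIMPLIFIABLE)
Found simplifiable subexpr at path root: (0*((((x*a)*b)*((b*x)+(8+4)))+2))
One SIMPLIFY step would give: 0
-> NOT in normal form.

Answer: no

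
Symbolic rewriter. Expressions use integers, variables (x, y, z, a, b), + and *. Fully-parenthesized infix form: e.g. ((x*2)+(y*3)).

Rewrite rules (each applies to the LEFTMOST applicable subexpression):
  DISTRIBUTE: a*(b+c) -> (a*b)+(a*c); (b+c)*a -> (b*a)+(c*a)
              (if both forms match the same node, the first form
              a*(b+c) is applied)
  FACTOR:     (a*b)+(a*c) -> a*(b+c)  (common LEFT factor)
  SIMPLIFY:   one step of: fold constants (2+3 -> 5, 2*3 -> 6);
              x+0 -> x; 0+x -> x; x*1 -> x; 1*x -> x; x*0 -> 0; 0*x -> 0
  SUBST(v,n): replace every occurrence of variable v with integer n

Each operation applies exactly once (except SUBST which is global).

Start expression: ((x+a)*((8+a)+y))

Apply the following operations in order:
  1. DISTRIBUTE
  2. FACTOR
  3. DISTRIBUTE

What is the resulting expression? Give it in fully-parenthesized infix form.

Answer: (((x+a)*(8+a))+((x+a)*y))

Derivation:
Start: ((x+a)*((8+a)+y))
Apply DISTRIBUTE at root (target: ((x+a)*((8+a)+y))): ((x+a)*((8+a)+y)) -> (((x+a)*(8+a))+((x+a)*y))
Apply FACTOR at root (target: (((x+a)*(8+a))+((x+a)*y))): (((x+a)*(8+a))+((x+a)*y)) -> ((x+a)*((8+a)+y))
Apply DISTRIBUTE at root (target: ((x+a)*((8+a)+y))): ((x+a)*((8+a)+y)) -> (((x+a)*(8+a))+((x+a)*y))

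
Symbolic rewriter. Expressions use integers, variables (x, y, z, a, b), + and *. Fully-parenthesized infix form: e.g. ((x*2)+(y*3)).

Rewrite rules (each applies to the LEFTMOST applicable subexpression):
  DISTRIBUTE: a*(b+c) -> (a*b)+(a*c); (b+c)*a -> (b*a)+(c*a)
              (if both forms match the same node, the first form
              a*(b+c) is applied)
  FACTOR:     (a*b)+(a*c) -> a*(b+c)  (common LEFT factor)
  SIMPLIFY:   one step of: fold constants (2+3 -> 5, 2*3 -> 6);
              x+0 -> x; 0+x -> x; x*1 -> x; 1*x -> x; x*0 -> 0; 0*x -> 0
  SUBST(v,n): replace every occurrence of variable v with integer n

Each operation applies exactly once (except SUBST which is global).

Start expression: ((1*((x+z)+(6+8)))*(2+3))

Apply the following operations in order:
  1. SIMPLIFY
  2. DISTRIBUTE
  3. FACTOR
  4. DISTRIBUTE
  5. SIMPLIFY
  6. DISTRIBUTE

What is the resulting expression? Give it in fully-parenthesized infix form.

Start: ((1*((x+z)+(6+8)))*(2+3))
Apply SIMPLIFY at L (target: (1*((x+z)+(6+8)))): ((1*((x+z)+(6+8)))*(2+3)) -> (((x+z)+(6+8))*(2+3))
Apply DISTRIBUTE at root (target: (((x+z)+(6+8))*(2+3))): (((x+z)+(6+8))*(2+3)) -> ((((x+z)+(6+8))*2)+(((x+z)+(6+8))*3))
Apply FACTOR at root (target: ((((x+z)+(6+8))*2)+(((x+z)+(6+8))*3))): ((((x+z)+(6+8))*2)+(((x+z)+(6+8))*3)) -> (((x+z)+(6+8))*(2+3))
Apply DISTRIBUTE at root (target: (((x+z)+(6+8))*(2+3))): (((x+z)+(6+8))*(2+3)) -> ((((x+z)+(6+8))*2)+(((x+z)+(6+8))*3))
Apply SIMPLIFY at LLR (target: (6+8)): ((((x+z)+(6+8))*2)+(((x+z)+(6+8))*3)) -> ((((x+z)+14)*2)+(((x+z)+(6+8))*3))
Apply DISTRIBUTE at L (target: (((x+z)+14)*2)): ((((x+z)+14)*2)+(((x+z)+(6+8))*3)) -> ((((x+z)*2)+(14*2))+(((x+z)+(6+8))*3))

Answer: ((((x+z)*2)+(14*2))+(((x+z)+(6+8))*3))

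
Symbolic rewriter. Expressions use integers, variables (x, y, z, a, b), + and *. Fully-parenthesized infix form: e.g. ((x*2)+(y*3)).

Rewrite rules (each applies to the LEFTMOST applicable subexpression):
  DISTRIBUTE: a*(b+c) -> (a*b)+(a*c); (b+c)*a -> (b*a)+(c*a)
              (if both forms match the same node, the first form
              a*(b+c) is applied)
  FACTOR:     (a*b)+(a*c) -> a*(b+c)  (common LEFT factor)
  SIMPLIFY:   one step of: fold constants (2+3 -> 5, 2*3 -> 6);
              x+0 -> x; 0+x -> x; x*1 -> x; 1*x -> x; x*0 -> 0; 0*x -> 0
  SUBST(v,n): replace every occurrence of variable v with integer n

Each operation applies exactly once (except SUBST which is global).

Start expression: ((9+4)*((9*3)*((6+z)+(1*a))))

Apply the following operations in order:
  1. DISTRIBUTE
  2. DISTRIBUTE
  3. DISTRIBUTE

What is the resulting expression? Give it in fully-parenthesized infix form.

Answer: (((9*((9*3)*(6+z)))+(9*((9*3)*(1*a))))+(4*((9*3)*((6+z)+(1*a)))))

Derivation:
Start: ((9+4)*((9*3)*((6+z)+(1*a))))
Apply DISTRIBUTE at root (target: ((9+4)*((9*3)*((6+z)+(1*a))))): ((9+4)*((9*3)*((6+z)+(1*a)))) -> ((9*((9*3)*((6+z)+(1*a))))+(4*((9*3)*((6+z)+(1*a)))))
Apply DISTRIBUTE at LR (target: ((9*3)*((6+z)+(1*a)))): ((9*((9*3)*((6+z)+(1*a))))+(4*((9*3)*((6+z)+(1*a))))) -> ((9*(((9*3)*(6+z))+((9*3)*(1*a))))+(4*((9*3)*((6+z)+(1*a)))))
Apply DISTRIBUTE at L (target: (9*(((9*3)*(6+z))+((9*3)*(1*a))))): ((9*(((9*3)*(6+z))+((9*3)*(1*a))))+(4*((9*3)*((6+z)+(1*a))))) -> (((9*((9*3)*(6+z)))+(9*((9*3)*(1*a))))+(4*((9*3)*((6+z)+(1*a)))))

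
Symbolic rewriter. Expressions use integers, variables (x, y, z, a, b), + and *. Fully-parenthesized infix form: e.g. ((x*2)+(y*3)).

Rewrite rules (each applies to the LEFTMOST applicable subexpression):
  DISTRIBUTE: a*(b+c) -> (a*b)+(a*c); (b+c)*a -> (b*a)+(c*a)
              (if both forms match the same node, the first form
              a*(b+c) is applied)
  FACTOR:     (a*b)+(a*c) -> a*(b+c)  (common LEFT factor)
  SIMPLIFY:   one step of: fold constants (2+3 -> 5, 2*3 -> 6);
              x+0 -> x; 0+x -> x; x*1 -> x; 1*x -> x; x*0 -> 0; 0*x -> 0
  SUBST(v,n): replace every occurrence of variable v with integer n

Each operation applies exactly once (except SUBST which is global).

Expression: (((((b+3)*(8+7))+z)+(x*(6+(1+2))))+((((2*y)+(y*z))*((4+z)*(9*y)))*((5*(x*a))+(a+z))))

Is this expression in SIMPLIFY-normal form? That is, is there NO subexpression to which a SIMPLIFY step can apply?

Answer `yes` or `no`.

Answer: no

Derivation:
Expression: (((((b+3)*(8+7))+z)+(x*(6+(1+2))))+((((2*y)+(y*z))*((4+z)*(9*y)))*((5*(x*a))+(a+z))))
Scanning for simplifiable subexpressions (pre-order)...
  at root: (((((b+3)*(8+7))+z)+(x*(6+(1+2))))+((((2*y)+(y*z))*((4+z)*(9*y)))*((5*(x*a))+(a+z)))) (not simplifiable)
  at L: ((((b+3)*(8+7))+z)+(x*(6+(1+2)))) (not simplifiable)
  at LL: (((b+3)*(8+7))+z) (not simplifiable)
  at LLL: ((b+3)*(8+7)) (not simplifiable)
  at LLLL: (b+3) (not simplifiable)
  at LLLR: (8+7) (SIMPLIFIABLE)
  at LR: (x*(6+(1+2))) (not simplifiable)
  at LRR: (6+(1+2)) (not simplifiable)
  at LRRR: (1+2) (SIMPLIFIABLE)
  at R: ((((2*y)+(y*z))*((4+z)*(9*y)))*((5*(x*a))+(a+z))) (not simplifiable)
  at RL: (((2*y)+(y*z))*((4+z)*(9*y))) (not simplifiable)
  at RLL: ((2*y)+(y*z)) (not simplifiable)
  at RLLL: (2*y) (not simplifiable)
  at RLLR: (y*z) (not simplifiable)
  at RLR: ((4+z)*(9*y)) (not simplifiable)
  at RLRL: (4+z) (not simplifiable)
  at RLRR: (9*y) (not simplifiable)
  at RR: ((5*(x*a))+(a+z)) (not simplifiable)
  at RRL: (5*(x*a)) (not simplifiable)
  at RRLR: (x*a) (not simplifiable)
  at RRR: (a+z) (not simplifiable)
Found simplifiable subexpr at path LLLR: (8+7)
One SIMPLIFY step would give: (((((b+3)*15)+z)+(x*(6+(1+2))))+((((2*y)+(y*z))*((4+z)*(9*y)))*((5*(x*a))+(a+z))))
-> NOT in normal form.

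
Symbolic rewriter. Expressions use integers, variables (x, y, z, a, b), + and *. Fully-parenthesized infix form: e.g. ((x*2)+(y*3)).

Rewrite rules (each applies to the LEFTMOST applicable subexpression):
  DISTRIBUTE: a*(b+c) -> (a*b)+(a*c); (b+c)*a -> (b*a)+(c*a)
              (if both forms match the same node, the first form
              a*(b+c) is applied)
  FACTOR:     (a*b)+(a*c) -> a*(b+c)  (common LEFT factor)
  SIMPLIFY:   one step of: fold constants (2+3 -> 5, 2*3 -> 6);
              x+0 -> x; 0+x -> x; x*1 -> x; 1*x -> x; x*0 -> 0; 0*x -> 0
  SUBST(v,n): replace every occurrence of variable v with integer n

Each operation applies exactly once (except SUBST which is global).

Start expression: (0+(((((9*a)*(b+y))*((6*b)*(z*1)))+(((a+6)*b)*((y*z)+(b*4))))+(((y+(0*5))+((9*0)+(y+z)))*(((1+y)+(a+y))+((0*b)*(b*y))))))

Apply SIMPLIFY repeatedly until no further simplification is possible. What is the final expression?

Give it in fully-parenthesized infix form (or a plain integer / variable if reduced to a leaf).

Start: (0+(((((9*a)*(b+y))*((6*b)*(z*1)))+(((a+6)*b)*((y*z)+(b*4))))+(((y+(0*5))+((9*0)+(y+z)))*(((1+y)+(a+y))+((0*b)*(b*y))))))
Step 1: at root: (0+(((((9*a)*(b+y))*((6*b)*(z*1)))+(((a+6)*b)*((y*z)+(b*4))))+(((y+(0*5))+((9*0)+(y+z)))*(((1+y)+(a+y))+((0*b)*(b*y)))))) -> (((((9*a)*(b+y))*((6*b)*(z*1)))+(((a+6)*b)*((y*z)+(b*4))))+(((y+(0*5))+((9*0)+(y+z)))*(((1+y)+(a+y))+((0*b)*(b*y))))); overall: (0+(((((9*a)*(b+y))*((6*b)*(z*1)))+(((a+6)*b)*((y*z)+(b*4))))+(((y+(0*5))+((9*0)+(y+z)))*(((1+y)+(a+y))+((0*b)*(b*y)))))) -> (((((9*a)*(b+y))*((6*b)*(z*1)))+(((a+6)*b)*((y*z)+(b*4))))+(((y+(0*5))+((9*0)+(y+z)))*(((1+y)+(a+y))+((0*b)*(b*y)))))
Step 2: at LLRR: (z*1) -> z; overall: (((((9*a)*(b+y))*((6*b)*(z*1)))+(((a+6)*b)*((y*z)+(b*4))))+(((y+(0*5))+((9*0)+(y+z)))*(((1+y)+(a+y))+((0*b)*(b*y))))) -> (((((9*a)*(b+y))*((6*b)*z))+(((a+6)*b)*((y*z)+(b*4))))+(((y+(0*5))+((9*0)+(y+z)))*(((1+y)+(a+y))+((0*b)*(b*y)))))
Step 3: at RLLR: (0*5) -> 0; overall: (((((9*a)*(b+y))*((6*b)*z))+(((a+6)*b)*((y*z)+(b*4))))+(((y+(0*5))+((9*0)+(y+z)))*(((1+y)+(a+y))+((0*b)*(b*y))))) -> (((((9*a)*(b+y))*((6*b)*z))+(((a+6)*b)*((y*z)+(b*4))))+(((y+0)+((9*0)+(y+z)))*(((1+y)+(a+y))+((0*b)*(b*y)))))
Step 4: at RLL: (y+0) -> y; overall: (((((9*a)*(b+y))*((6*b)*z))+(((a+6)*b)*((y*z)+(b*4))))+(((y+0)+((9*0)+(y+z)))*(((1+y)+(a+y))+((0*b)*(b*y))))) -> (((((9*a)*(b+y))*((6*b)*z))+(((a+6)*b)*((y*z)+(b*4))))+((y+((9*0)+(y+z)))*(((1+y)+(a+y))+((0*b)*(b*y)))))
Step 5: at RLRL: (9*0) -> 0; overall: (((((9*a)*(b+y))*((6*b)*z))+(((a+6)*b)*((y*z)+(b*4))))+((y+((9*0)+(y+z)))*(((1+y)+(a+y))+((0*b)*(b*y))))) -> (((((9*a)*(b+y))*((6*b)*z))+(((a+6)*b)*((y*z)+(b*4))))+((y+(0+(y+z)))*(((1+y)+(a+y))+((0*b)*(b*y)))))
Step 6: at RLR: (0+(y+z)) -> (y+z); overall: (((((9*a)*(b+y))*((6*b)*z))+(((a+6)*b)*((y*z)+(b*4))))+((y+(0+(y+z)))*(((1+y)+(a+y))+((0*b)*(b*y))))) -> (((((9*a)*(b+y))*((6*b)*z))+(((a+6)*b)*((y*z)+(b*4))))+((y+(y+z))*(((1+y)+(a+y))+((0*b)*(b*y)))))
Step 7: at RRRL: (0*b) -> 0; overall: (((((9*a)*(b+y))*((6*b)*z))+(((a+6)*b)*((y*z)+(b*4))))+((y+(y+z))*(((1+y)+(a+y))+((0*b)*(b*y))))) -> (((((9*a)*(b+y))*((6*b)*z))+(((a+6)*b)*((y*z)+(b*4))))+((y+(y+z))*(((1+y)+(a+y))+(0*(b*y)))))
Step 8: at RRR: (0*(b*y)) -> 0; overall: (((((9*a)*(b+y))*((6*b)*z))+(((a+6)*b)*((y*z)+(b*4))))+((y+(y+z))*(((1+y)+(a+y))+(0*(b*y))))) -> (((((9*a)*(b+y))*((6*b)*z))+(((a+6)*b)*((y*z)+(b*4))))+((y+(y+z))*(((1+y)+(a+y))+0)))
Step 9: at RR: (((1+y)+(a+y))+0) -> ((1+y)+(a+y)); overall: (((((9*a)*(b+y))*((6*b)*z))+(((a+6)*b)*((y*z)+(b*4))))+((y+(y+z))*(((1+y)+(a+y))+0))) -> (((((9*a)*(b+y))*((6*b)*z))+(((a+6)*b)*((y*z)+(b*4))))+((y+(y+z))*((1+y)+(a+y))))
Fixed point: (((((9*a)*(b+y))*((6*b)*z))+(((a+6)*b)*((y*z)+(b*4))))+((y+(y+z))*((1+y)+(a+y))))

Answer: (((((9*a)*(b+y))*((6*b)*z))+(((a+6)*b)*((y*z)+(b*4))))+((y+(y+z))*((1+y)+(a+y))))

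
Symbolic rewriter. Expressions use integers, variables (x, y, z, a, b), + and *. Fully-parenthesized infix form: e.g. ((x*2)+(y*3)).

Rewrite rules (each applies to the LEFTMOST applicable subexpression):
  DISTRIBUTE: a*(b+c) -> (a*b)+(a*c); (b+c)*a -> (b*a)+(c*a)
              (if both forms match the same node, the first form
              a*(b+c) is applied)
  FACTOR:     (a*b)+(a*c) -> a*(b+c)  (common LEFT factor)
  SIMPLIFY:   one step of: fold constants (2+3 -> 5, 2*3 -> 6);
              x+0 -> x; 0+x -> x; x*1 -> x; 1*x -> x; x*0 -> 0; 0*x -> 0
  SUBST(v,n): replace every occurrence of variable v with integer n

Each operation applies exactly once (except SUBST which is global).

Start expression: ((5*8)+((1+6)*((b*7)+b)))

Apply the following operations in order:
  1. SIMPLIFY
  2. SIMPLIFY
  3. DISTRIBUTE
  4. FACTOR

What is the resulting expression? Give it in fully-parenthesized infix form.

Answer: (40+(7*((b*7)+b)))

Derivation:
Start: ((5*8)+((1+6)*((b*7)+b)))
Apply SIMPLIFY at L (target: (5*8)): ((5*8)+((1+6)*((b*7)+b))) -> (40+((1+6)*((b*7)+b)))
Apply SIMPLIFY at RL (target: (1+6)): (40+((1+6)*((b*7)+b))) -> (40+(7*((b*7)+b)))
Apply DISTRIBUTE at R (target: (7*((b*7)+b))): (40+(7*((b*7)+b))) -> (40+((7*(b*7))+(7*b)))
Apply FACTOR at R (target: ((7*(b*7))+(7*b))): (40+((7*(b*7))+(7*b))) -> (40+(7*((b*7)+b)))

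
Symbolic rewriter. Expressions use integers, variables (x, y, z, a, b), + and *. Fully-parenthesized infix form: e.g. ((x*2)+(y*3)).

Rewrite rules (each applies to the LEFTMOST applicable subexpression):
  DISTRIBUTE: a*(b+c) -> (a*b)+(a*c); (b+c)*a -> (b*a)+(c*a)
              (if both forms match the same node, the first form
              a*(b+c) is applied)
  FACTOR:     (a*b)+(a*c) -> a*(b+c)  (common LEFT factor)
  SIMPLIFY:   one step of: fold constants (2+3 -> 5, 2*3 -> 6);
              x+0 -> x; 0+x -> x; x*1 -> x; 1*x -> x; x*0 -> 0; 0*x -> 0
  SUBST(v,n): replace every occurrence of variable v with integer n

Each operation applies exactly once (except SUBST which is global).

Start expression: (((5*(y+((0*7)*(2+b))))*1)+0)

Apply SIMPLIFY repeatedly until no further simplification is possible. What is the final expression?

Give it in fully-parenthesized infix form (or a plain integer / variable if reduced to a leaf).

Answer: (5*y)

Derivation:
Start: (((5*(y+((0*7)*(2+b))))*1)+0)
Step 1: at root: (((5*(y+((0*7)*(2+b))))*1)+0) -> ((5*(y+((0*7)*(2+b))))*1); overall: (((5*(y+((0*7)*(2+b))))*1)+0) -> ((5*(y+((0*7)*(2+b))))*1)
Step 2: at root: ((5*(y+((0*7)*(2+b))))*1) -> (5*(y+((0*7)*(2+b)))); overall: ((5*(y+((0*7)*(2+b))))*1) -> (5*(y+((0*7)*(2+b))))
Step 3: at RRL: (0*7) -> 0; overall: (5*(y+((0*7)*(2+b)))) -> (5*(y+(0*(2+b))))
Step 4: at RR: (0*(2+b)) -> 0; overall: (5*(y+(0*(2+b)))) -> (5*(y+0))
Step 5: at R: (y+0) -> y; overall: (5*(y+0)) -> (5*y)
Fixed point: (5*y)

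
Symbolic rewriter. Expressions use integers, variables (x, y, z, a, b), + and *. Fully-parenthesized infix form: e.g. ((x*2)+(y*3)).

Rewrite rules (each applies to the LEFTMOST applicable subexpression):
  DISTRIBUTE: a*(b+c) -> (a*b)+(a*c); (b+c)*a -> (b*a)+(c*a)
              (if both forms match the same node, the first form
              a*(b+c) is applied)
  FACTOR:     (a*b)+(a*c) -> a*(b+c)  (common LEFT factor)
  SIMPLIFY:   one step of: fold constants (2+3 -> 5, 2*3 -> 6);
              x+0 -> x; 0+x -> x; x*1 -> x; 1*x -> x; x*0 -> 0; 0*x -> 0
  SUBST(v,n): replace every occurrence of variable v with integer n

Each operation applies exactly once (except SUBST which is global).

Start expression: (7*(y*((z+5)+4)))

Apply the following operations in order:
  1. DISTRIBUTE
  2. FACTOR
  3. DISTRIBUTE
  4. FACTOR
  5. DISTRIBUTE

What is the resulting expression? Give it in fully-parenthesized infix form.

Answer: (7*((y*(z+5))+(y*4)))

Derivation:
Start: (7*(y*((z+5)+4)))
Apply DISTRIBUTE at R (target: (y*((z+5)+4))): (7*(y*((z+5)+4))) -> (7*((y*(z+5))+(y*4)))
Apply FACTOR at R (target: ((y*(z+5))+(y*4))): (7*((y*(z+5))+(y*4))) -> (7*(y*((z+5)+4)))
Apply DISTRIBUTE at R (target: (y*((z+5)+4))): (7*(y*((z+5)+4))) -> (7*((y*(z+5))+(y*4)))
Apply FACTOR at R (target: ((y*(z+5))+(y*4))): (7*((y*(z+5))+(y*4))) -> (7*(y*((z+5)+4)))
Apply DISTRIBUTE at R (target: (y*((z+5)+4))): (7*(y*((z+5)+4))) -> (7*((y*(z+5))+(y*4)))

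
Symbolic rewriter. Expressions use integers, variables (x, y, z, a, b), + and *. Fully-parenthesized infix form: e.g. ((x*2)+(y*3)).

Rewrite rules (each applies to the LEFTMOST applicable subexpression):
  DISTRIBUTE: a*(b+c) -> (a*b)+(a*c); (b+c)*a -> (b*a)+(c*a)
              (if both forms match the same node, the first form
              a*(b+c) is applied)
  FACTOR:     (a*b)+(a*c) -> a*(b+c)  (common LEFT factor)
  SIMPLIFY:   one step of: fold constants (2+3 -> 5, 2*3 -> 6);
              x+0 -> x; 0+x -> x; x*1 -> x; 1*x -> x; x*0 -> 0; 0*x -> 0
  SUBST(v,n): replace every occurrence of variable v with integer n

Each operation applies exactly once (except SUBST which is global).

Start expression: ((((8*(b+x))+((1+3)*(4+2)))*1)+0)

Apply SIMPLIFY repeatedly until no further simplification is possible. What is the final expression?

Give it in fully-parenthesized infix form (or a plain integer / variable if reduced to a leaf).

Start: ((((8*(b+x))+((1+3)*(4+2)))*1)+0)
Step 1: at root: ((((8*(b+x))+((1+3)*(4+2)))*1)+0) -> (((8*(b+x))+((1+3)*(4+2)))*1); overall: ((((8*(b+x))+((1+3)*(4+2)))*1)+0) -> (((8*(b+x))+((1+3)*(4+2)))*1)
Step 2: at root: (((8*(b+x))+((1+3)*(4+2)))*1) -> ((8*(b+x))+((1+3)*(4+2))); overall: (((8*(b+x))+((1+3)*(4+2)))*1) -> ((8*(b+x))+((1+3)*(4+2)))
Step 3: at RL: (1+3) -> 4; overall: ((8*(b+x))+((1+3)*(4+2))) -> ((8*(b+x))+(4*(4+2)))
Step 4: at RR: (4+2) -> 6; overall: ((8*(b+x))+(4*(4+2))) -> ((8*(b+x))+(4*6))
Step 5: at R: (4*6) -> 24; overall: ((8*(b+x))+(4*6)) -> ((8*(b+x))+24)
Fixed point: ((8*(b+x))+24)

Answer: ((8*(b+x))+24)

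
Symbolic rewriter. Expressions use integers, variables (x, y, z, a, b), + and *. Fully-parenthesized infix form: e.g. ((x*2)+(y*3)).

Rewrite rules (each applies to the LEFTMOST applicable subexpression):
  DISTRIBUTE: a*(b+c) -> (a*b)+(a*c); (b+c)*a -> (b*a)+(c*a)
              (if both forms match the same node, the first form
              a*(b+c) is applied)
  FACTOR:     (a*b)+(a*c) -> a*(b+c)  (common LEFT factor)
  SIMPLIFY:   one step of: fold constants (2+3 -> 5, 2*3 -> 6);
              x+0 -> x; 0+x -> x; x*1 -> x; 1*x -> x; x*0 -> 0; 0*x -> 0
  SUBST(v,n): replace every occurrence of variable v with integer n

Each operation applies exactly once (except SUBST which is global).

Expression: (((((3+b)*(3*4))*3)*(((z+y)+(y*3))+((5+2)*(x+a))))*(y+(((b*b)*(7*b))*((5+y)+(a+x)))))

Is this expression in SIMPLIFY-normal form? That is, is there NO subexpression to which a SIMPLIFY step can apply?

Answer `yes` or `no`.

Expression: (((((3+b)*(3*4))*3)*(((z+y)+(y*3))+((5+2)*(x+a))))*(y+(((b*b)*(7*b))*((5+y)+(a+x)))))
Scanning for simplifiable subexpressions (pre-order)...
  at root: (((((3+b)*(3*4))*3)*(((z+y)+(y*3))+((5+2)*(x+a))))*(y+(((b*b)*(7*b))*((5+y)+(a+x))))) (not simplifiable)
  at L: ((((3+b)*(3*4))*3)*(((z+y)+(y*3))+((5+2)*(x+a)))) (not simplifiable)
  at LL: (((3+b)*(3*4))*3) (not simplifiable)
  at LLL: ((3+b)*(3*4)) (not simplifiable)
  at LLLL: (3+b) (not simplifiable)
  at LLLR: (3*4) (SIMPLIFIABLE)
  at LR: (((z+y)+(y*3))+((5+2)*(x+a))) (not simplifiable)
  at LRL: ((z+y)+(y*3)) (not simplifiable)
  at LRLL: (z+y) (not simplifiable)
  at LRLR: (y*3) (not simplifiable)
  at LRR: ((5+2)*(x+a)) (not simplifiable)
  at LRRL: (5+2) (SIMPLIFIABLE)
  at LRRR: (x+a) (not simplifiable)
  at R: (y+(((b*b)*(7*b))*((5+y)+(a+x)))) (not simplifiable)
  at RR: (((b*b)*(7*b))*((5+y)+(a+x))) (not simplifiable)
  at RRL: ((b*b)*(7*b)) (not simplifiable)
  at RRLL: (b*b) (not simplifiable)
  at RRLR: (7*b) (not simplifiable)
  at RRR: ((5+y)+(a+x)) (not simplifiable)
  at RRRL: (5+y) (not simplifiable)
  at RRRR: (a+x) (not simplifiable)
Found simplifiable subexpr at path LLLR: (3*4)
One SIMPLIFY step would give: (((((3+b)*12)*3)*(((z+y)+(y*3))+((5+2)*(x+a))))*(y+(((b*b)*(7*b))*((5+y)+(a+x)))))
-> NOT in normal form.

Answer: no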